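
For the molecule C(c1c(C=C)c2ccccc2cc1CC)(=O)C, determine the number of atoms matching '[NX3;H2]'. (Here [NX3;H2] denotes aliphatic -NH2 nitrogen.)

0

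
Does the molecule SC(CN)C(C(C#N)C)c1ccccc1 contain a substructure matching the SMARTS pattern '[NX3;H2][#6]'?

The pattern [NX3;H2][#6] describes a trivalent nitrogen with two H attached to carbon — a primary amine.
The molecule carries a primary amino group (-NH2), whose atoms satisfy every constraint of the query, so the pattern matches.

Yes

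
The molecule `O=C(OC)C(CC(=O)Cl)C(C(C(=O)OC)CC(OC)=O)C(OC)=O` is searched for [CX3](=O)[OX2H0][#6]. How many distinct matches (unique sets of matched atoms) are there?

4

[CX3](=O)[OX2H0][#6] is the SMARTS for an ester: a carbonyl carbon bonded to an oxygen that is itself bonded to carbon (no H on that O).
The molecule carries 4 separate instances of a methyl-ester group (-C(=O)OCH3) meeting every constraint; each maps to a distinct set of atoms, giving 4 matches.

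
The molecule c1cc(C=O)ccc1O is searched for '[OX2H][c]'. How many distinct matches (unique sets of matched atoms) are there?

[OX2H][c] is the SMARTS for a phenol: a hydroxyl oxygen attached to an aromatic carbon.
Exactly one fragment in the molecule meets all constraints, giving 1 match.

1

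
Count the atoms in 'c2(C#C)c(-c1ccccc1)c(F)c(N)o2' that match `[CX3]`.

The query [CX3] means: C with X3: aliphatic carbon with exactly 3 total connections.
Check the 15 heavy atoms by environment: 1× o (aromatic, X2) → no; 10× c (aromatic, X3) → no; 1× N (X3) → no; 1× F (X1) → no; 2× C (X2) → no.
No environment satisfies the query, so 0 matching atoms.

0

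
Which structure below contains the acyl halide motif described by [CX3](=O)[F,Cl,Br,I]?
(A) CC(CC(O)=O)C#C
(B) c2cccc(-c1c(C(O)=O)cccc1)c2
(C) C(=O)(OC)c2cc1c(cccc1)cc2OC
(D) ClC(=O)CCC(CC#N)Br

D

[CX3](=O)[F,Cl,Br,I] describes a carbonyl carbon bonded to a halogen (an acyl halide).
(A) has a carboxylic acid group (-C(=O)OH) but the carbonyl is bonded to -OH, not to a halogen.
(B) has a carboxylic acid group (-C(=O)OH) but the carbonyl is bonded to -OH, not to a halogen.
(C) has a methyl-ester group (-C(=O)OCH3) but the carbonyl is bonded to -O-C, not to a halogen.
(D) contains an acyl chloride (-C(=O)Cl), which satisfies every atom and bond constraint.
So the answer is (D).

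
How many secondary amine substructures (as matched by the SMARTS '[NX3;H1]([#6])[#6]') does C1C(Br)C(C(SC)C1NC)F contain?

1

[NX3;H1]([#6])[#6] is the SMARTS for a secondary amine: a trivalent nitrogen with one H, bonded to two carbons.
Exactly one fragment in the molecule meets all constraints, giving 1 match.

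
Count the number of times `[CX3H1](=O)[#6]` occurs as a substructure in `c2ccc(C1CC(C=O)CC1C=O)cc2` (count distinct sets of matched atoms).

[CX3H1](=O)[#6] is the SMARTS for an aldehyde: an sp2 carbon with one H, double-bonded to O and single-bonded to carbon.
The molecule carries 2 separate instances of an aldehyde (-CHO) meeting every constraint; each maps to a distinct set of atoms, giving 2 matches.

2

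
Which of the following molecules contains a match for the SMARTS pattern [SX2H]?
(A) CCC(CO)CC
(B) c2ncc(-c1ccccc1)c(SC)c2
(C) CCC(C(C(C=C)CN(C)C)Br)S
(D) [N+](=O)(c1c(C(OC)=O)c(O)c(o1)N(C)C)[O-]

C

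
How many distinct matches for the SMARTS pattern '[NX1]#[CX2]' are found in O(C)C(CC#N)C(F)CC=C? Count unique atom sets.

[NX1]#[CX2] is the SMARTS for a nitrile: a nitrogen triple-bonded to a two-connected carbon.
Exactly one fragment in the molecule meets all constraints, giving 1 match.

1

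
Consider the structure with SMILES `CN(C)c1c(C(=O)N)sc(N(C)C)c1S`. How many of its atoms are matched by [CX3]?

1

The query [CX3] means: C with X3: aliphatic carbon with exactly 3 total connections.
Check the 15 heavy atoms by environment: 1× s (aromatic, X2) → no; 4× c (aromatic, X3) → no; 3× N (X3) → no; 4× C (X4) → no; 1× S (X2) → no; 1× C (X3) → match; 1× O (X1) → no.
That gives 1 matching atom.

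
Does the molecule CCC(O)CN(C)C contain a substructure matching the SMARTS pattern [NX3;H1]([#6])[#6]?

No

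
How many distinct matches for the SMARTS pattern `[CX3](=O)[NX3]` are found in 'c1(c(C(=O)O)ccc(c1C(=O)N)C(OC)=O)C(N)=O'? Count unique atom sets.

2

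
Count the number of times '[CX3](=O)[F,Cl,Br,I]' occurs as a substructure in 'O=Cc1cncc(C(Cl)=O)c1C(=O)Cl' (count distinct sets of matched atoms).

2

[CX3](=O)[F,Cl,Br,I] is the SMARTS for an acyl halide: a carbonyl carbon bonded to a halogen.
The molecule carries 2 separate instances of an acyl chloride (-C(=O)Cl) meeting every constraint; each maps to a distinct set of atoms, giving 2 matches.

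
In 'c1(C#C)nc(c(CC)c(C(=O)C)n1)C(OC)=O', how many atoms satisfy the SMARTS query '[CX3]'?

2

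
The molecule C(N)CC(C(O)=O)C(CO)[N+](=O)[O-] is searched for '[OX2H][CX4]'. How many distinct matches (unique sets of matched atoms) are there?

[OX2H][CX4] is the SMARTS for an aliphatic alcohol: a hydroxyl oxygen bound to an sp3 (X4) carbon.
Exactly one fragment in the molecule meets all constraints, giving 1 match.

1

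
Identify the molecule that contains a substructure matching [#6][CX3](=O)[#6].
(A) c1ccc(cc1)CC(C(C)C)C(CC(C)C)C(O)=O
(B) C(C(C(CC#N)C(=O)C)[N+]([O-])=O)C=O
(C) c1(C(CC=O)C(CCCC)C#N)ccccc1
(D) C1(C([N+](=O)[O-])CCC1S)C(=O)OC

[#6][CX3](=O)[#6] describes a carbonyl carbon (no H) flanked by two carbons (a ketone).
(A) has a carboxylic acid group (-C(=O)OH) but one neighbour of the carbonyl carbon is O, not C.
(B) contains an acetyl/ketone group (-C(=O)CH3), which satisfies every atom and bond constraint.
(C) has an aldehyde (-CHO) but the carbonyl carbon has H1, so it is not flanked by two carbons.
(D) has a methyl-ester group (-C(=O)OCH3) but one neighbour of the carbonyl carbon is O, not C.
So the answer is (B).

B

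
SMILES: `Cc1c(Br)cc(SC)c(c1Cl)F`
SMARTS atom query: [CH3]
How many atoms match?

The query [CH3] means: aliphatic carbon with exactly three hydrogens.
Check the 12 heavy atoms by environment: 5× c (aromatic, H0) → no; 1× c (aromatic, H1) → no; 1× Br (H0) → no; 1× F (H0) → no; 1× Cl (H0) → no; 1× S (H0) → no; 2× C (H3) → match.
That gives 2 matching atoms.

2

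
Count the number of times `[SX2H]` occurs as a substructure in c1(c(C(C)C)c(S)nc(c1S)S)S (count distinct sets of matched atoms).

4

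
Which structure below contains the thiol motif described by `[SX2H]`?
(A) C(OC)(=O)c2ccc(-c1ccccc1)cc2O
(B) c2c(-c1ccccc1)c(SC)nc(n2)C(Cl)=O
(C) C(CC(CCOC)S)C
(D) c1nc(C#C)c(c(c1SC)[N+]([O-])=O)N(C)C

[SX2H] describes an aliphatic sulfur with two connections, one being H (a thiol).
(A) has a hydroxyl group (-OH) but it is an -OH, not an -SH.
(B) has a methylthio ether (-SCH3) but the sulfur has H0 (bonded to two carbons), not H1.
(C) contains a thiol (-SH), which satisfies every atom and bond constraint.
(D) has a methylthio ether (-SCH3) but the sulfur has H0 (bonded to two carbons), not H1.
So the answer is (C).

C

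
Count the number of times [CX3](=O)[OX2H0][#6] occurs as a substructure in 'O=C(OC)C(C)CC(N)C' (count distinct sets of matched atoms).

[CX3](=O)[OX2H0][#6] is the SMARTS for an ester: a carbonyl carbon bonded to an oxygen that is itself bonded to carbon (no H on that O).
Exactly one fragment in the molecule meets all constraints, giving 1 match.

1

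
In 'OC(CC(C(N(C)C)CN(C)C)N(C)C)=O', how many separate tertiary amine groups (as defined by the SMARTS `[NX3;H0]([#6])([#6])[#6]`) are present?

[NX3;H0]([#6])([#6])[#6] is the SMARTS for a tertiary amine: a trivalent nitrogen with no H, bonded to three carbons.
The molecule carries 3 separate instances of a dimethylamino group (-N(CH3)2) meeting every constraint; each maps to a distinct set of atoms, giving 3 matches.

3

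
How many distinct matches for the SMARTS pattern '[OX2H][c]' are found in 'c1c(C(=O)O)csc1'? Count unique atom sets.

0

[OX2H][c] is the SMARTS for a phenol: a hydroxyl oxygen attached to an aromatic carbon.
No fragment in the molecule satisfies every constraint, giving 0 matches.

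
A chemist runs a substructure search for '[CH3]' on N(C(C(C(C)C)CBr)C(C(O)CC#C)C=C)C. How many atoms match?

3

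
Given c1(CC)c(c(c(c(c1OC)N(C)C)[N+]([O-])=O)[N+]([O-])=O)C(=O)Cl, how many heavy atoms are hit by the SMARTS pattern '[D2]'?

2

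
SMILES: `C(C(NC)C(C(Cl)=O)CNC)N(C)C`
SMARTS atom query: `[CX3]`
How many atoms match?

1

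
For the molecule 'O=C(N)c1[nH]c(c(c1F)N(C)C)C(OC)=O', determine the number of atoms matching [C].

5

Check the 16 heavy atoms by environment: 1× n (aromatic) → no; 4× c (aromatic) → no; 1× F → no; 5× C → match; 3× O → no; 2× N → no.
That gives 5 matching atoms.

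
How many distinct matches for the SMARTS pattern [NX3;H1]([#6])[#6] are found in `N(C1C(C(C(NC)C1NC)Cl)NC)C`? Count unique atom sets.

4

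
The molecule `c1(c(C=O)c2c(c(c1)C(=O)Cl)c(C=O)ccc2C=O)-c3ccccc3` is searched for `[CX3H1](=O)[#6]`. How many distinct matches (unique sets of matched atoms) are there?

[CX3H1](=O)[#6] is the SMARTS for an aldehyde: an sp2 carbon with one H, double-bonded to O and single-bonded to carbon.
The molecule carries 3 separate instances of an aldehyde (-CHO) meeting every constraint; each maps to a distinct set of atoms, giving 3 matches.

3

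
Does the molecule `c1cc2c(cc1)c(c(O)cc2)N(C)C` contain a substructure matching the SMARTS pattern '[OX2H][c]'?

The pattern [OX2H][c] describes a hydroxyl oxygen attached to an aromatic carbon — a phenol.
The molecule carries a hydroxyl group (-OH), whose atoms satisfy every constraint of the query, so the pattern matches.

Yes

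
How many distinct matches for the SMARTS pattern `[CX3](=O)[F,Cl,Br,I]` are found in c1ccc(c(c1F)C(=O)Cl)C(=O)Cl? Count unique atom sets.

2

[CX3](=O)[F,Cl,Br,I] is the SMARTS for an acyl halide: a carbonyl carbon bonded to a halogen.
The molecule carries 2 separate instances of an acyl chloride (-C(=O)Cl) meeting every constraint; each maps to a distinct set of atoms, giving 2 matches.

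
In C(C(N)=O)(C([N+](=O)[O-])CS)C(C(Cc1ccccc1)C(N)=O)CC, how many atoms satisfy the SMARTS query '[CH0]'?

2

The query [CH0] means: aliphatic carbon with no attached hydrogen.
Check the 24 heavy atoms by environment: 3× C (H2) → no; 4× C (H1) → no; 1× S (H1) → no; 1× c (aromatic, H0) → no; 5× c (aromatic, H1) → no; 1× N (charge +1, H0) → no; 1× O (charge -1, H0) → no; 3× O (H0) → no; 1× C (H3) → no; 2× C (H0) → match; 2× N (H2) → no.
That gives 2 matching atoms.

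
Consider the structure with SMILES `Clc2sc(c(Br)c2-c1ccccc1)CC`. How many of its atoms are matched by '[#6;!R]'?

2

The query [#6;!R] means: carbon not in any ring.
Check the 15 heavy atoms by environment: 1× s (aromatic, in 5-ring) → no; 4× c (aromatic, in 5-ring) → no; 1× Br (acyclic) → no; 2× C (acyclic) → match; 6× c (aromatic, in 6-ring) → no; 1× Cl (acyclic) → no.
That gives 2 matching atoms.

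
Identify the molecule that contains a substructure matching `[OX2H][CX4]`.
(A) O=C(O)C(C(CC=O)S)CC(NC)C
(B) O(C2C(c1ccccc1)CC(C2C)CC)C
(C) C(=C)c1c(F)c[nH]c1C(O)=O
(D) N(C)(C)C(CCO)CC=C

[OX2H][CX4] describes a hydroxyl oxygen bound to an sp3 (X4) carbon (an aliphatic alcohol).
(A) has a carboxylic acid group (-C(=O)OH) but the -OH is on a CX3 carbonyl carbon, not a CX4 carbon.
(B) has a methoxy ether (-OCH3) but the oxygen has H0 (ether), not H1.
(C) has a carboxylic acid group (-C(=O)OH) but the -OH is on a CX3 carbonyl carbon, not a CX4 carbon.
(D) contains a hydroxyl group (-OH), which satisfies every atom and bond constraint.
So the answer is (D).

D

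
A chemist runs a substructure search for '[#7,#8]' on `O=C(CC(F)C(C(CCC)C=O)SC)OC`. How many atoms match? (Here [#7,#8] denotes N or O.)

3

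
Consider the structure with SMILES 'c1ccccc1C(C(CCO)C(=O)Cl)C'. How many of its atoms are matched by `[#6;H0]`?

2

Check the 15 heavy atoms by environment: 1× C (H3) → no; 2× C (H1) → no; 2× C (H2) → no; 1× O (H1) → no; 1× C (H0) → match; 1× O (H0) → no; 1× Cl (H0) → no; 1× c (aromatic, H0) → match; 5× c (aromatic, H1) → no.
Summing the matching environments: 1 + 1 = 2 matching atoms.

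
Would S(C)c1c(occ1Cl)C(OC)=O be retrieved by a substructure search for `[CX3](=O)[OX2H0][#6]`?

Yes

The pattern [CX3](=O)[OX2H0][#6] describes a carbonyl carbon bonded to an oxygen that is itself bonded to carbon (no H on that O) — an ester.
The molecule carries a methyl-ester group (-C(=O)OCH3), whose atoms satisfy every constraint of the query, so the pattern matches.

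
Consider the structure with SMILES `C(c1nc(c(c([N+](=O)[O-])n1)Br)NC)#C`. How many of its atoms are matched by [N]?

2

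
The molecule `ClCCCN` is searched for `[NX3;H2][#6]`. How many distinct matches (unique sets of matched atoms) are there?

1

[NX3;H2][#6] is the SMARTS for a primary amine: a trivalent nitrogen with two H attached to carbon.
Exactly one fragment in the molecule meets all constraints, giving 1 match.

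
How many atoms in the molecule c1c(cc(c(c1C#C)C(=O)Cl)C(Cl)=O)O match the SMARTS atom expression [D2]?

The query [D2] means: atom with exactly two heavy-atom neighbours.
Check the 15 heavy atoms by environment: 4× c (aromatic, D3) → no; 2× c (aromatic, D2) → match; 1× C (D2) → match; 1× C (D1) → no; 2× C (D3) → no; 3× O (D1) → no; 2× Cl (D1) → no.
Summing the matching environments: 2 + 1 = 3 matching atoms.

3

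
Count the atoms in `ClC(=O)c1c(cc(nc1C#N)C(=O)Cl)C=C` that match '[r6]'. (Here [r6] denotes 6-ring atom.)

The query [r6] means: r6 matches atoms in a six-membered ring.
Check the 16 heavy atoms by environment: 1× n (aromatic, in 6-ring) → match; 5× c (aromatic, in 6-ring) → match; 5× C (acyclic) → no; 1× N (acyclic) → no; 2× O (acyclic) → no; 2× Cl (acyclic) → no.
Summing the matching environments: 1 + 5 = 6 matching atoms.

6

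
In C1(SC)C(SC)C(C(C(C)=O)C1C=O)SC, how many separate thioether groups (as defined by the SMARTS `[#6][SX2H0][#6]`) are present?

3

[#6][SX2H0][#6] is the SMARTS for a thioether: an aliphatic sulfur bridging two carbons with no H on the sulfur.
The molecule carries 3 separate instances of a methylthio ether (-SCH3) meeting every constraint; each maps to a distinct set of atoms, giving 3 matches.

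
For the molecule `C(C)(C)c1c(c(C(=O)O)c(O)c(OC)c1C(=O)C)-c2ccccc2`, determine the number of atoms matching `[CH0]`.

The query [CH0] means: aliphatic carbon with no attached hydrogen.
Check the 24 heavy atoms by environment: 7× c (aromatic, H0) → no; 2× C (H0) → match; 3× O (H0) → no; 2× O (H1) → no; 4× C (H3) → no; 1× C (H1) → no; 5× c (aromatic, H1) → no.
That gives 2 matching atoms.

2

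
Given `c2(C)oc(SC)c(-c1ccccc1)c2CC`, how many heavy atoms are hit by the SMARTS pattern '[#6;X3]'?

10

The query [#6;X3] means: any carbon (aromatic or not) with three total connections.
Check the 16 heavy atoms by environment: 1× o (aromatic, X2) → no; 10× c (aromatic, X3) → match; 1× S (X2) → no; 4× C (X4) → no.
That gives 10 matching atoms.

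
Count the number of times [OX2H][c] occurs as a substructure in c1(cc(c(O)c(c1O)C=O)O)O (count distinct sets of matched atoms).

4

[OX2H][c] is the SMARTS for a phenol: a hydroxyl oxygen attached to an aromatic carbon.
The molecule carries 4 separate instances of a hydroxyl group (-OH) meeting every constraint; each maps to a distinct set of atoms, giving 4 matches.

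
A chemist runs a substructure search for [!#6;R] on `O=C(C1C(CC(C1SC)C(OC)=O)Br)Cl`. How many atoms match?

0

The query [!#6;R] means: non-carbon atom that is part of a ring.
Check the 15 heavy atoms by environment: 5× C (in 5-ring) → no; 1× Br (acyclic) → no; 4× C (acyclic) → no; 3× O (acyclic) → no; 1× S (acyclic) → no; 1× Cl (acyclic) → no.
No environment satisfies the query, so 0 matching atoms.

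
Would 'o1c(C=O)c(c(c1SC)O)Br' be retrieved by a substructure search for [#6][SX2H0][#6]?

Yes

The pattern [#6][SX2H0][#6] describes an aliphatic sulfur bridging two carbons with no H on the sulfur — a thioether.
The molecule carries a methylthio ether (-SCH3), whose atoms satisfy every constraint of the query, so the pattern matches.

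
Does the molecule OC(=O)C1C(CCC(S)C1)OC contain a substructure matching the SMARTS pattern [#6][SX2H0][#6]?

No

The pattern [#6][SX2H0][#6] describes an aliphatic sulfur bridging two carbons with no H on the sulfur — a thioether.
The closest candidate here is a thiol (-SH), but the sulfur has H1, not H0 bridging two carbons. No other fragment satisfies the full query, so there is no match.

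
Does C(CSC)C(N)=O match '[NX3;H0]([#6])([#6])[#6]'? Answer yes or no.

The pattern [NX3;H0]([#6])([#6])[#6] describes a trivalent nitrogen with no H, bonded to three carbons — a tertiary amine.
The closest candidate here is a primary amide (-C(=O)NH2), but the amide nitrogen has H2 and only one carbon neighbour. No other fragment satisfies the full query, so there is no match.

No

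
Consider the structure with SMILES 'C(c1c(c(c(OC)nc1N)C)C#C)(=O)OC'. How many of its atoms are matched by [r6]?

6

The query [r6] means: r6 matches atoms in a six-membered ring.
Check the 16 heavy atoms by environment: 1× n (aromatic, in 6-ring) → match; 5× c (aromatic, in 6-ring) → match; 6× C (acyclic) → no; 1× N (acyclic) → no; 3× O (acyclic) → no.
Summing the matching environments: 1 + 5 = 6 matching atoms.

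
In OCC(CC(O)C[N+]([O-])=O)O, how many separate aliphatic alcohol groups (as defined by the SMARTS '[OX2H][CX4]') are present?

3

[OX2H][CX4] is the SMARTS for an aliphatic alcohol: a hydroxyl oxygen bound to an sp3 (X4) carbon.
The molecule carries 3 separate instances of a hydroxyl group (-OH) meeting every constraint; each maps to a distinct set of atoms, giving 3 matches.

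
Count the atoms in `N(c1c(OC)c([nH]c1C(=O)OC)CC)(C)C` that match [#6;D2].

1

The query [#6;D2] means: any carbon bonded to exactly two heavy atoms.
Check the 16 heavy atoms by environment: 1× n (aromatic, D2) → no; 4× c (aromatic, D3) → no; 1× C (D2) → match; 5× C (D1) → no; 1× C (D3) → no; 1× O (D1) → no; 2× O (D2) → no; 1× N (D3) → no.
That gives 1 matching atom.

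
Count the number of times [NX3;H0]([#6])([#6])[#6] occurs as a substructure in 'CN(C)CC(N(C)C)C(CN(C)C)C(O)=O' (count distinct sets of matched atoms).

3

[NX3;H0]([#6])([#6])[#6] is the SMARTS for a tertiary amine: a trivalent nitrogen with no H, bonded to three carbons.
The molecule carries 3 separate instances of a dimethylamino group (-N(CH3)2) meeting every constraint; each maps to a distinct set of atoms, giving 3 matches.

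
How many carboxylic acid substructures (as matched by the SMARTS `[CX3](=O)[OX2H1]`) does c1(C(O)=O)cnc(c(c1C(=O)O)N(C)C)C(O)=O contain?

[CX3](=O)[OX2H1] is the SMARTS for a carboxylic acid: an sp2 carbon double-bonded to O and single-bonded to an -OH oxygen.
The molecule carries 3 separate instances of a carboxylic acid group (-C(=O)OH) meeting every constraint; each maps to a distinct set of atoms, giving 3 matches.

3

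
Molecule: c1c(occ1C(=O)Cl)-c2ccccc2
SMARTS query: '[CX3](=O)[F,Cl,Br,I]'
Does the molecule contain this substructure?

The pattern [CX3](=O)[F,Cl,Br,I] describes a carbonyl carbon bonded to a halogen — an acyl halide.
The molecule carries an acyl chloride (-C(=O)Cl), whose atoms satisfy every constraint of the query, so the pattern matches.

Yes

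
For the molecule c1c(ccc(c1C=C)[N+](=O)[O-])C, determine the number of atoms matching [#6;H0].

3

The query [#6;H0] means: any carbon with no attached hydrogen.
Check the 12 heavy atoms by environment: 3× c (aromatic, H0) → match; 3× c (aromatic, H1) → no; 1× C (H1) → no; 1× C (H2) → no; 1× C (H3) → no; 1× N (charge +1, H0) → no; 1× O (charge -1, H0) → no; 1× O (H0) → no.
That gives 3 matching atoms.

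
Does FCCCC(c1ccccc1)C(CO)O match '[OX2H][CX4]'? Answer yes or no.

Yes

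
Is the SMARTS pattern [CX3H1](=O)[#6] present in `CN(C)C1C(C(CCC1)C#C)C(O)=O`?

No

The pattern [CX3H1](=O)[#6] describes an sp2 carbon with one H, double-bonded to O and single-bonded to carbon — an aldehyde.
The closest candidate here is a carboxylic acid group (-C(=O)OH), but the carbonyl carbon has H0 and is bonded to O, not H1. No other fragment satisfies the full query, so there is no match.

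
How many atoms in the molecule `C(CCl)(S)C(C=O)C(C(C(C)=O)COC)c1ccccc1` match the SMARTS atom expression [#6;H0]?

2

Check the 21 heavy atoms by environment: 2× C (H2) → no; 5× C (H1) → no; 1× c (aromatic, H0) → match; 5× c (aromatic, H1) → no; 1× S (H1) → no; 1× C (H0) → match; 3× O (H0) → no; 2× C (H3) → no; 1× Cl (H0) → no.
Summing the matching environments: 1 + 1 = 2 matching atoms.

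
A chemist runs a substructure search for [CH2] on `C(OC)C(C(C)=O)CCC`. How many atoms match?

The query [CH2] means: aliphatic carbon with exactly two hydrogens.
Check the 10 heavy atoms by environment: 3× C (H2) → match; 1× C (H1) → no; 1× C (H0) → no; 2× O (H0) → no; 3× C (H3) → no.
That gives 3 matching atoms.

3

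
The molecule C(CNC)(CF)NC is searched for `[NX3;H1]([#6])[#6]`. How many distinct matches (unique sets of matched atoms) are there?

2

[NX3;H1]([#6])[#6] is the SMARTS for a secondary amine: a trivalent nitrogen with one H, bonded to two carbons.
The molecule carries 2 separate instances of an N-methylamino group (-NHCH3) meeting every constraint; each maps to a distinct set of atoms, giving 2 matches.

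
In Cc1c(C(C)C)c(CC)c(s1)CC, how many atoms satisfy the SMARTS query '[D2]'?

3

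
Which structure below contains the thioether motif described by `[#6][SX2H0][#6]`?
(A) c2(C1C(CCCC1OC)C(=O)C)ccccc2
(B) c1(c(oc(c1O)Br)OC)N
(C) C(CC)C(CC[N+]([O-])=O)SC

C

[#6][SX2H0][#6] describes an aliphatic sulfur bridging two carbons with no H on the sulfur (a thioether).
(A) has a methoxy ether (-OCH3) but the bridging atom is O, not S.
(B) has a methoxy ether (-OCH3) but the bridging atom is O, not S.
(C) contains a methylthio ether (-SCH3), which satisfies every atom and bond constraint.
So the answer is (C).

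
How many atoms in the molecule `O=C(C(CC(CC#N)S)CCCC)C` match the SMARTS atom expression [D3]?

3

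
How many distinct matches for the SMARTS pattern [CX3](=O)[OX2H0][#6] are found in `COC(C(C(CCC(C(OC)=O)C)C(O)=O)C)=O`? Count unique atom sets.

2

[CX3](=O)[OX2H0][#6] is the SMARTS for an ester: a carbonyl carbon bonded to an oxygen that is itself bonded to carbon (no H on that O).
The molecule carries 2 separate instances of a methyl-ester group (-C(=O)OCH3) meeting every constraint; each maps to a distinct set of atoms, giving 2 matches.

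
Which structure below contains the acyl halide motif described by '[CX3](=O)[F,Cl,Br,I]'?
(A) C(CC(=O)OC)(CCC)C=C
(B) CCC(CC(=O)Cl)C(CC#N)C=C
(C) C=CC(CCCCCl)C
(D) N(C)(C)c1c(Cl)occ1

B

[CX3](=O)[F,Cl,Br,I] describes a carbonyl carbon bonded to a halogen (an acyl halide).
(A) has a methyl-ester group (-C(=O)OCH3) but the carbonyl is bonded to -O-C, not to a halogen.
(B) contains an acyl chloride (-C(=O)Cl), which satisfies every atom and bond constraint.
(C) has a chloro substituent but the Cl is not on a carbonyl carbon.
(D) has a chloro substituent but the Cl is not on a carbonyl carbon.
So the answer is (B).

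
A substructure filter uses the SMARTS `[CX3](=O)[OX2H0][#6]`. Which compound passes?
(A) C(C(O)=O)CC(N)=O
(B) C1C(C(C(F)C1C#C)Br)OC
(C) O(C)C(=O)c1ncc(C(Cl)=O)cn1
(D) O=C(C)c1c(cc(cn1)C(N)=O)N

C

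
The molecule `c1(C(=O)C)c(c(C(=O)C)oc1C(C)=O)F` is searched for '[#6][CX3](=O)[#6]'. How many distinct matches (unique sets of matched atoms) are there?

3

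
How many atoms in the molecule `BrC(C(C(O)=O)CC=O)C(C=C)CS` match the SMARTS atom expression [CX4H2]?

Check the 14 heavy atoms by environment: 2× C (H2, X4) → match; 3× C (H1, X4) → no; 1× Br (H0, X1) → no; 1× S (H1, X2) → no; 2× C (H1, X3) → no; 1× C (H2, X3) → no; 2× O (H0, X1) → no; 1× C (H0, X3) → no; 1× O (H1, X2) → no.
That gives 2 matching atoms.

2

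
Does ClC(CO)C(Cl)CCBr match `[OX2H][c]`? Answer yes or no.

No

The pattern [OX2H][c] describes a hydroxyl oxygen attached to an aromatic carbon — a phenol.
The closest candidate here is a hydroxyl group (-OH), but the -OH is on an aliphatic carbon, not an aromatic c. No other fragment satisfies the full query, so there is no match.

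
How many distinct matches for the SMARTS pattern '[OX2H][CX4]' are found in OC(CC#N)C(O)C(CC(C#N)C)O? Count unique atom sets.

[OX2H][CX4] is the SMARTS for an aliphatic alcohol: a hydroxyl oxygen bound to an sp3 (X4) carbon.
The molecule carries 3 separate instances of a hydroxyl group (-OH) meeting every constraint; each maps to a distinct set of atoms, giving 3 matches.

3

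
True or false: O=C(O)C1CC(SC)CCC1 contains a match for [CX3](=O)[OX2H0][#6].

False

The pattern [CX3](=O)[OX2H0][#6] describes a carbonyl carbon bonded to an oxygen that is itself bonded to carbon (no H on that O) — an ester.
The closest candidate here is a carboxylic acid group (-C(=O)OH), but the singly-bonded O carries H (OX2H1, not H0). No other fragment satisfies the full query, so there is no match.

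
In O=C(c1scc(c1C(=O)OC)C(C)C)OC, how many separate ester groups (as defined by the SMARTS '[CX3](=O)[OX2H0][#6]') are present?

[CX3](=O)[OX2H0][#6] is the SMARTS for an ester: a carbonyl carbon bonded to an oxygen that is itself bonded to carbon (no H on that O).
The molecule carries 2 separate instances of a methyl-ester group (-C(=O)OCH3) meeting every constraint; each maps to a distinct set of atoms, giving 2 matches.

2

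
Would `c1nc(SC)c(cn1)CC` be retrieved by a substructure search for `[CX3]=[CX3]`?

No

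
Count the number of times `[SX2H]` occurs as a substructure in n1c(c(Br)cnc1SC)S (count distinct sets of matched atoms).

1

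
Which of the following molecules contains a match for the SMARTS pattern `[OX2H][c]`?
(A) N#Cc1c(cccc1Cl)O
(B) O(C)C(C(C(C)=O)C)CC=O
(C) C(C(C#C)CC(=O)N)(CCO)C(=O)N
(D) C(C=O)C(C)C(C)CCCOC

A

[OX2H][c] describes a hydroxyl oxygen attached to an aromatic carbon (a phenol).
(A) contains a hydroxyl group (-OH), which satisfies every atom and bond constraint.
(B) has a methoxy ether (-OCH3) but the oxygen has H0, not H1.
(C) has a hydroxyl group (-OH) but the -OH is on an aliphatic carbon, not an aromatic c.
(D) has a methoxy ether (-OCH3) but the oxygen has H0, not H1.
So the answer is (A).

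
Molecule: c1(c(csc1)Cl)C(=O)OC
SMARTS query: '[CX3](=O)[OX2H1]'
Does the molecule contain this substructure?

The pattern [CX3](=O)[OX2H1] describes an sp2 carbon double-bonded to O and single-bonded to an -OH oxygen — a carboxylic acid.
The closest candidate here is a methyl-ester group (-C(=O)OCH3), but the singly-bonded O has no H (OX2H0, not OX2H1). No other fragment satisfies the full query, so there is no match.

No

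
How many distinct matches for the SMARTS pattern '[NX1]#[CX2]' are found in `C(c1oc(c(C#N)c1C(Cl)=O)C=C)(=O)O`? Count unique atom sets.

1

[NX1]#[CX2] is the SMARTS for a nitrile: a nitrogen triple-bonded to a two-connected carbon.
Exactly one fragment in the molecule meets all constraints, giving 1 match.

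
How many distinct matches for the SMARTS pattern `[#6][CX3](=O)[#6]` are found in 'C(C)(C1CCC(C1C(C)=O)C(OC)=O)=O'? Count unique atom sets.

[#6][CX3](=O)[#6] is the SMARTS for a ketone: a carbonyl carbon (no H) flanked by two carbons.
The molecule carries 2 separate instances of an acetyl/ketone group (-C(=O)CH3) meeting every constraint; each maps to a distinct set of atoms, giving 2 matches.

2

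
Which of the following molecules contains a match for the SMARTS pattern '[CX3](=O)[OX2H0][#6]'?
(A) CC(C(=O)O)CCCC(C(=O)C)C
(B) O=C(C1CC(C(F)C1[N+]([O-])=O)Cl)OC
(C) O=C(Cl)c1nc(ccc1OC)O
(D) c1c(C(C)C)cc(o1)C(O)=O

B

[CX3](=O)[OX2H0][#6] describes a carbonyl carbon bonded to an oxygen that is itself bonded to carbon (no H on that O) (an ester).
(A) has a carboxylic acid group (-C(=O)OH) but the singly-bonded O carries H (OX2H1, not H0).
(B) contains a methyl-ester group (-C(=O)OCH3), which satisfies every atom and bond constraint.
(C) has a methoxy ether (-OCH3) but the ether oxygen is not adjacent to a C=O carbon.
(D) has a carboxylic acid group (-C(=O)OH) but the singly-bonded O carries H (OX2H1, not H0).
So the answer is (B).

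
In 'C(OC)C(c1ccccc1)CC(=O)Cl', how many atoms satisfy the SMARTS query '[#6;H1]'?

6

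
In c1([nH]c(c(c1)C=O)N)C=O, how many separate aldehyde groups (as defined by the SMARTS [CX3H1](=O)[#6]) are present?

2

[CX3H1](=O)[#6] is the SMARTS for an aldehyde: an sp2 carbon with one H, double-bonded to O and single-bonded to carbon.
The molecule carries 2 separate instances of an aldehyde (-CHO) meeting every constraint; each maps to a distinct set of atoms, giving 2 matches.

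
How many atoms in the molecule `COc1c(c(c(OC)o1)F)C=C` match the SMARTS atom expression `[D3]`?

4

Check the 12 heavy atoms by environment: 1× o (aromatic, D2) → no; 4× c (aromatic, D3) → match; 1× F (D1) → no; 2× O (D2) → no; 3× C (D1) → no; 1× C (D2) → no.
That gives 4 matching atoms.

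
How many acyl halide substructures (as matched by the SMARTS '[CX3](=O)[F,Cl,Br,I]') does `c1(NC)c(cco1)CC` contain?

[CX3](=O)[F,Cl,Br,I] is the SMARTS for an acyl halide: a carbonyl carbon bonded to a halogen.
No fragment in the molecule satisfies every constraint, giving 0 matches.

0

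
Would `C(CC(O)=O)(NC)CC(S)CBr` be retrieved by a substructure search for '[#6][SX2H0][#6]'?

No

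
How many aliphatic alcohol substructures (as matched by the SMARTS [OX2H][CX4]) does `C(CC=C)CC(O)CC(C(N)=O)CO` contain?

[OX2H][CX4] is the SMARTS for an aliphatic alcohol: a hydroxyl oxygen bound to an sp3 (X4) carbon.
The molecule carries 2 separate instances of a hydroxyl group (-OH) meeting every constraint; each maps to a distinct set of atoms, giving 2 matches.

2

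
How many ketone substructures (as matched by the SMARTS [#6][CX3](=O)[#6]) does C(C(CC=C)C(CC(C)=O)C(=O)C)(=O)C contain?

[#6][CX3](=O)[#6] is the SMARTS for a ketone: a carbonyl carbon (no H) flanked by two carbons.
The molecule carries 3 separate instances of an acetyl/ketone group (-C(=O)CH3) meeting every constraint; each maps to a distinct set of atoms, giving 3 matches.

3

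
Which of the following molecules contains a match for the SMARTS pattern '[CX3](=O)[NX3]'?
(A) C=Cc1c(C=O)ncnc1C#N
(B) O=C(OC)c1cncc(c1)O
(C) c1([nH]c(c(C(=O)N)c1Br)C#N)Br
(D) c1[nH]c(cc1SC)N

C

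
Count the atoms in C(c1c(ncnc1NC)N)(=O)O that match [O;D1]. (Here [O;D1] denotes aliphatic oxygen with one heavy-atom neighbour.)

2

Check the 12 heavy atoms by environment: 2× n (aromatic, D2) → no; 1× c (aromatic, D2) → no; 3× c (aromatic, D3) → no; 1× N (D2) → no; 1× C (D1) → no; 1× C (D3) → no; 2× O (D1) → match; 1× N (D1) → no.
That gives 2 matching atoms.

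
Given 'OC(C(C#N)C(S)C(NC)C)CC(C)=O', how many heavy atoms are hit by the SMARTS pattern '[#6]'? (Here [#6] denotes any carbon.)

10

The query [#6] means: #6 matches any atom with atomic number 6 (carbon, aromatic or aliphatic).
Check the 15 heavy atoms by environment: 10× C → match; 2× O → no; 2× N → no; 1× S → no.
That gives 10 matching atoms.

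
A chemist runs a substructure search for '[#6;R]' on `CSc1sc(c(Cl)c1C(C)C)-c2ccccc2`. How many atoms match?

The query [#6;R] means: carbon that is part of a ring.
Check the 17 heavy atoms by environment: 1× s (aromatic, in 5-ring) → no; 4× c (aromatic, in 5-ring) → match; 1× S (acyclic) → no; 4× C (acyclic) → no; 6× c (aromatic, in 6-ring) → match; 1× Cl (acyclic) → no.
Summing the matching environments: 4 + 6 = 10 matching atoms.

10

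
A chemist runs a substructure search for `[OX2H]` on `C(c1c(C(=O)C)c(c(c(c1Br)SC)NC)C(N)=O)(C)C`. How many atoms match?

Check the 20 heavy atoms by environment: 6× c (aromatic, H0, X3) → no; 1× S (H0, X2) → no; 5× C (H3, X4) → no; 1× Br (H0, X1) → no; 1× N (H1, X3) → no; 2× C (H0, X3) → no; 2× O (H0, X1) → no; 1× N (H2, X3) → no; 1× C (H1, X4) → no.
No environment satisfies the query, so 0 matching atoms.

0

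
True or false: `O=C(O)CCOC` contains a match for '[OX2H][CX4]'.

False

The pattern [OX2H][CX4] describes a hydroxyl oxygen bound to an sp3 (X4) carbon — an aliphatic alcohol.
The closest candidate here is a methoxy ether (-OCH3), but the oxygen has H0 (ether), not H1. No other fragment satisfies the full query, so there is no match.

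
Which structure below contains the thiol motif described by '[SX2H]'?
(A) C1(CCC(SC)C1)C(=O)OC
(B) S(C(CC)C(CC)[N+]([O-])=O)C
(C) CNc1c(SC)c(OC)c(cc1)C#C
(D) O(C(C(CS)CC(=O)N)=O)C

[SX2H] describes an aliphatic sulfur with two connections, one being H (a thiol).
(A) has a methylthio ether (-SCH3) but the sulfur has H0 (bonded to two carbons), not H1.
(B) has a methylthio ether (-SCH3) but the sulfur has H0 (bonded to two carbons), not H1.
(C) has a methylthio ether (-SCH3) but the sulfur has H0 (bonded to two carbons), not H1.
(D) contains a thiol (-SH), which satisfies every atom and bond constraint.
So the answer is (D).

D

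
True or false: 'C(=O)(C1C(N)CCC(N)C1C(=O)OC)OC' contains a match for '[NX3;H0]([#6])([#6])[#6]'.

False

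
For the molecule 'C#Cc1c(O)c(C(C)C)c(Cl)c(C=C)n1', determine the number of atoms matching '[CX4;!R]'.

3

The query [CX4;!R] means: aliphatic carbon with four total connections, not in a ring.
Check the 15 heavy atoms by environment: 1× n (aromatic, X2, in 6-ring) → no; 5× c (aromatic, X3, in 6-ring) → no; 2× C (X2, acyclic) → no; 3× C (X4, acyclic) → match; 1× Cl (X1, acyclic) → no; 1× O (X2, acyclic) → no; 2× C (X3, acyclic) → no.
That gives 3 matching atoms.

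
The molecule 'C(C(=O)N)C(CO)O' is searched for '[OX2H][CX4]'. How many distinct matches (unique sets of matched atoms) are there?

2

[OX2H][CX4] is the SMARTS for an aliphatic alcohol: a hydroxyl oxygen bound to an sp3 (X4) carbon.
The molecule carries 2 separate instances of a hydroxyl group (-OH) meeting every constraint; each maps to a distinct set of atoms, giving 2 matches.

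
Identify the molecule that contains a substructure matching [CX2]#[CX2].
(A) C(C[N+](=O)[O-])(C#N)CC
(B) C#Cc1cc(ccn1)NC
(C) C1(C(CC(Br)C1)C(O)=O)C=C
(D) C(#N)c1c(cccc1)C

B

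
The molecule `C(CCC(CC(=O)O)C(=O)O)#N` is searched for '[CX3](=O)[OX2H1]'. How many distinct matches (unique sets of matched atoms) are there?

2

[CX3](=O)[OX2H1] is the SMARTS for a carboxylic acid: an sp2 carbon double-bonded to O and single-bonded to an -OH oxygen.
The molecule carries 2 separate instances of a carboxylic acid group (-C(=O)OH) meeting every constraint; each maps to a distinct set of atoms, giving 2 matches.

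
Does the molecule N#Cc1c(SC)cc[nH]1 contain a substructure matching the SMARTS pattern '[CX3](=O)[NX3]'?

No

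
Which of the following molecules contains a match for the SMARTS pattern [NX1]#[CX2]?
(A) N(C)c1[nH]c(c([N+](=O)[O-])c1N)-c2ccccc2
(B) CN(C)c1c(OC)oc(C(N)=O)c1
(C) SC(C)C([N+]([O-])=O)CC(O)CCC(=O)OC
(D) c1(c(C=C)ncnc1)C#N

D

[NX1]#[CX2] describes a nitrogen triple-bonded to a two-connected carbon (a nitrile).
(A) has a nitro group (-[N+](=O)[O-]) but there is no C#N triple bond.
(B) has a primary amide (-C(=O)NH2) but the nitrogen is NX3, not NX1.
(C) has a nitro group (-[N+](=O)[O-]) but there is no C#N triple bond.
(D) contains a nitrile (-C#N), which satisfies every atom and bond constraint.
So the answer is (D).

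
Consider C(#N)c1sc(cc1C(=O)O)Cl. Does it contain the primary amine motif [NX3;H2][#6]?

The pattern [NX3;H2][#6] describes a trivalent nitrogen with two H attached to carbon — a primary amine.
The closest candidate here is a nitrile (-C#N), but the nitrogen is NX1 (triple-bonded), not NX3 with two H. No other fragment satisfies the full query, so there is no match.

No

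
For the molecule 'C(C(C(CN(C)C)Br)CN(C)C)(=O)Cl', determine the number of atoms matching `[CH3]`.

4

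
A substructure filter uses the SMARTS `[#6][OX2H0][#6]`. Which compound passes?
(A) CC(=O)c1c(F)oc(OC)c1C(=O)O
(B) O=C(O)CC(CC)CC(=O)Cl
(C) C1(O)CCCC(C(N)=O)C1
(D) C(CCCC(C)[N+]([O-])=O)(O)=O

A

[#6][OX2H0][#6] describes an aliphatic oxygen bridging two carbons with no H on the oxygen (an ether).
(A) contains a methoxy ether (-OCH3), which satisfies every atom and bond constraint.
(B) has a carboxylic acid group (-C(=O)OH) but the -OH oxygen has H1; the =O is OX1, not OX2.
(C) has a hydroxyl group (-OH) but the oxygen has H1, not H0 bridging two carbons.
(D) has a carboxylic acid group (-C(=O)OH) but the -OH oxygen has H1; the =O is OX1, not OX2.
So the answer is (A).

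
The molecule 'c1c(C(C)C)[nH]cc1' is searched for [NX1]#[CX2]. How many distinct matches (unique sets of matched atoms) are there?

0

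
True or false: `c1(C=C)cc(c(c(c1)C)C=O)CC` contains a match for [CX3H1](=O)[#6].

True

The pattern [CX3H1](=O)[#6] describes an sp2 carbon with one H, double-bonded to O and single-bonded to carbon — an aldehyde.
The molecule carries an aldehyde (-CHO), whose atoms satisfy every constraint of the query, so the pattern matches.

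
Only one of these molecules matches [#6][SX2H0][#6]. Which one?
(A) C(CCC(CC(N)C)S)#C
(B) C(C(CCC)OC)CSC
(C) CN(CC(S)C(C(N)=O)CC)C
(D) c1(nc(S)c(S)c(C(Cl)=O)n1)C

[#6][SX2H0][#6] describes an aliphatic sulfur bridging two carbons with no H on the sulfur (a thioether).
(A) has a thiol (-SH) but the sulfur has H1, not H0 bridging two carbons.
(B) contains a methylthio ether (-SCH3), which satisfies every atom and bond constraint.
(C) has a thiol (-SH) but the sulfur has H1, not H0 bridging two carbons.
(D) has a thiol (-SH) but the sulfur has H1, not H0 bridging two carbons.
So the answer is (B).

B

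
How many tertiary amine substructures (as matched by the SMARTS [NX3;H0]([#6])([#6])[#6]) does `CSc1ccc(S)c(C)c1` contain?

[NX3;H0]([#6])([#6])[#6] is the SMARTS for a tertiary amine: a trivalent nitrogen with no H, bonded to three carbons.
No fragment in the molecule satisfies every constraint, giving 0 matches.

0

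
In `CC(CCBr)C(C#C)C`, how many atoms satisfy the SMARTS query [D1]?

4

The query [D1] means: atom with exactly one heavy-atom neighbour (degree 1).
Check the 9 heavy atoms by environment: 3× C (D2) → no; 2× C (D3) → no; 3× C (D1) → match; 1× Br (D1) → match.
Summing the matching environments: 3 + 1 = 4 matching atoms.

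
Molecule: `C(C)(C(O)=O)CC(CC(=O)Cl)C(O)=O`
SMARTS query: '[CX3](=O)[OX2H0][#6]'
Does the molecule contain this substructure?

The pattern [CX3](=O)[OX2H0][#6] describes a carbonyl carbon bonded to an oxygen that is itself bonded to carbon (no H on that O) — an ester.
The closest candidate here is a carboxylic acid group (-C(=O)OH), but the singly-bonded O carries H (OX2H1, not H0). No other fragment satisfies the full query, so there is no match.

No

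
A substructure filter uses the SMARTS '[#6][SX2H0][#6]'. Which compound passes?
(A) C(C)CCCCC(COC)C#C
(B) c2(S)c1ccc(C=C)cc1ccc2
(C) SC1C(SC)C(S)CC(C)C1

C

[#6][SX2H0][#6] describes an aliphatic sulfur bridging two carbons with no H on the sulfur (a thioether).
(A) has a methoxy ether (-OCH3) but the bridging atom is O, not S.
(B) has a thiol (-SH) but the sulfur has H1, not H0 bridging two carbons.
(C) contains a methylthio ether (-SCH3), which satisfies every atom and bond constraint.
So the answer is (C).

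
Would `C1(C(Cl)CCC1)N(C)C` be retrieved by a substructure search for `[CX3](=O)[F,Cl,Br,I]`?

No

The pattern [CX3](=O)[F,Cl,Br,I] describes a carbonyl carbon bonded to a halogen — an acyl halide.
The closest candidate here is a chloro substituent, but the Cl is not on a carbonyl carbon. No other fragment satisfies the full query, so there is no match.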